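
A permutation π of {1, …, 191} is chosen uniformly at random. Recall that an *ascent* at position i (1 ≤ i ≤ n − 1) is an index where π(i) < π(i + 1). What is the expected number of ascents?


Write X = Σ X_I over i = 1, …, 190, with X_I the indicator of one ascent.
There are 190 indicators.
For each fixed i, the pair (π(i), π(i+1)) is a uniformly random ordered pair of distinct values from {1, …, 191}; by symmetry P[π(i) < π(i+1)] = 1/2.
By linearity: E[X] = 190 · (1/2) = (191 − 1) · (1/2) = 95 ≈ 95.00000.

E[X] = 95 = 95.00000.


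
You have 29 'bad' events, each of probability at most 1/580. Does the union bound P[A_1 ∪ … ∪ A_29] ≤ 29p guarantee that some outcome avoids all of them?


Union bound: P[∪_{i=1}^{29} A_i] ≤ Σ_i P[A_i] ≤ 29·p = 29·(1/580) = 1/20.
Numerically: 1/20 ≈ 0.050.
Is 1/20 < 1? YES.
Since P[∪ A_i] ≤ 1/20 < 1, the complement has P[∩ A_i^c] ≥ 1 − 1/20 = 19/20 > 0, so some outcome avoids every A_i.

29·p = 1/20 ≈ 0.050; existence CERTIFIED by the union bound.


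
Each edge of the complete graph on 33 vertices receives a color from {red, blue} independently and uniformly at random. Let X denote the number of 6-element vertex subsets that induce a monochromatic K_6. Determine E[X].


Let X = Σ_S X_S over the C(33, 6) = 1107568 subsets S of size 6, where X_S = 1 if the K_6 on S is monochromatic.
For a fixed S, the K_6 on S has C(6, 2) = 15 edges. P[all 15 edges red] = (1/2)^15, and likewise for blue, so P[monochromatic] = 2·(1/2)^15 = 2^{1 − 15} = 1/16384.
By linearity: E[X] = C(33, 6) · 2^{1 − 15} = 1107568 · 1/16384 = 69223/1024.
Numerically: E[X] ≈ 67.601.

E[X] = C(33,6)·2^(1−C(6,2)) = 69223/1024 ≈ 67.601.


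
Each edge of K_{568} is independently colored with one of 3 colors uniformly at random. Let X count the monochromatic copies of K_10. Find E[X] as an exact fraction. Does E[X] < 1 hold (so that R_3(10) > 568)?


E[X] = C(568, 10) · 3^{1 − 45} = 889446337783744949208 · 3^{−44} = 889446337783744949208/984770902183611232881.
As a reduced fraction: E[X] = 98827370864860549912/109418989131512359209 ≈ 0.9032013.
Is E[X] < 1? YES.
Since E[X] < 1, there exists a 3-coloring of K_{568} with no monochromatic K_10; hence R_3(10) > 568.

E[X] = 98827370864860549912/109418989131512359209 ≈ 0.9032013; E[X] < 1, so R_3(10) > 568.


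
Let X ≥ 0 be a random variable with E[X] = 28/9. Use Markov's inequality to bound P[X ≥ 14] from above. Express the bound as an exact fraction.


μ = E[X] = 28/9, a = 14.
Markov: P[X ≥ 14] ≤ μ/a = (28/9)/14 = 2/9.
Numerically: ≈ 0.22222.
(Since a = 14 > μ = 3.11111, the bound 2/9 is < 1 and informative.)

P[X ≥ 14] ≤ 2/9 ≈ 0.22222.


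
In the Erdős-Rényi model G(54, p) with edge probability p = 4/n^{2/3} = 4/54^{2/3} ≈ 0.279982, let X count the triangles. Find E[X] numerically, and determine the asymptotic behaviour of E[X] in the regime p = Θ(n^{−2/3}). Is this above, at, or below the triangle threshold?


Number of potential triangles: C(54, 3) = 24804.
Each occurs with probability p³ ≈ (0.279982)³ ≈ 2.19478738e-02.
By linearity: E[X] = C(54, 3)·p³ ≈ 24804 · 2.19478738e-02 ≈ 544.395062.
Since α = 2/3 < 1, p = c/n^{2/3} ≫ 1/n is above the triangle threshold p ~ 1/n. Asymptotically E[X] ~ (c³/6)·n^{3(1−α)} = (4³/6)·n^{1} → ∞; triangles are abundant w.h.p.

E[X] ≈ 544.395062; in regime p = Θ(1/n^{2/3}) E[X] diverges (above the triangle threshold p ~ 1/n).


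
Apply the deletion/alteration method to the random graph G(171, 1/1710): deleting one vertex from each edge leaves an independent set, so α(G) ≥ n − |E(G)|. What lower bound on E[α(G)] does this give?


E[|E(G)|] = C(171, 2)·p = 14535 · (1/1710) = 17/2.
E[α(G)] ≥ n − E[|E(G)|] = 171 − 17/2 = 325/2.
Numerically: ≈ 162.500.
(This is only a lower bound; the true E[α(G)] may be larger.)

E[α(G)] ≥ 325/2 ≈ 162.500.


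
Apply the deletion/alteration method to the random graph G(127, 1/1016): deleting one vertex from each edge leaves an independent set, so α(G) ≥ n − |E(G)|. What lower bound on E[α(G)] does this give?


E[|E(G)|] = C(127, 2)·p = 8001 · (1/1016) = 63/8.
E[α(G)] ≥ n − E[|E(G)|] = 127 − 63/8 = 953/8.
Numerically: ≈ 119.12500.
(This is only a lower bound; the true E[α(G)] may be larger.)

E[α(G)] ≥ 953/8 ≈ 119.12500.


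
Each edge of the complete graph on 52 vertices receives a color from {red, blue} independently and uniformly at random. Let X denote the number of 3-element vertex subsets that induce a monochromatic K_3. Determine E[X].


Let X = Σ_S X_S over the C(52, 3) = 22100 subsets S of size 3, where X_S = 1 if the K_3 on S is monochromatic.
For a fixed S, the K_3 on S has C(3, 2) = 3 edges. P[all 3 edges red] = (1/2)^3, and likewise for blue, so P[monochromatic] = 2·(1/2)^3 = 2^{1 − 3} = 1/4.
By linearity of expectation: E[X] = C(52, 3) · 2^{1 − 3} = 22100 · 1/4 = 5525.
Numerically: E[X] ≈ 5525.00000.

E[X] = C(52,3)·2^(1−C(3,2)) = 5525 ≈ 5525.00000.


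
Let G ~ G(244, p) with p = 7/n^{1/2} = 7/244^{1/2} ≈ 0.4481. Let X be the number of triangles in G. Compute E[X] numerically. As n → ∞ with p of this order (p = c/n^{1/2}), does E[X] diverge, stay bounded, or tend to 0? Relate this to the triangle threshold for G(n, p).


Number of potential triangles: C(244, 3) = 2391444.
Each occurs with probability p³ ≈ (0.4481)³ ≈ 8.999313e-02.
By linearity: E[X] = C(244, 3)·p³ ≈ 2391444 · 8.999313e-02 ≈ 215213.5424.
Since α = 1/2 < 1, p = c/n^{1/2} ≫ 1/n is above the triangle threshold p ~ 1/n. Asymptotically E[X] ~ (c³/6)·n^{3(1−α)} = (7³/6)·n^{1.5} → ∞; triangles are abundant w.h.p.

E[X] ≈ 215213.5424; in regime p = Θ(1/n^{1/2}) E[X] diverges (above the triangle threshold p ~ 1/n).


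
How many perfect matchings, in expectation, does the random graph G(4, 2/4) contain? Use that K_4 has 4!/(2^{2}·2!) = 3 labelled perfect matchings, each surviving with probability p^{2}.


K_4 has 4!/(2^{2}·2!) = 3 labelled perfect matchings.
For each such perfect matching H, let X_H = 1 if all 2 edges of H are present in G. Then P[X_H = 1] = p^{2} = (1/2)^{2} = 1/4.
By linearity: E[X] = Σ_H E[X_H] = 3 · p^{2} = 3 · 1/4 = 3/4.
Numerically: E[X] ≈ 0.75.

E[X] = 3 · (1/2)^{2} = 3/4 ≈ 0.75.


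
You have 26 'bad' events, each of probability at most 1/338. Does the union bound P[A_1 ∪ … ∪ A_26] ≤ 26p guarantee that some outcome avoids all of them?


Union bound: P[∪_{i=1}^{26} A_i] ≤ Σ_i P[A_i] ≤ 26·p = 26·(1/338) = 1/13.
Numerically: 1/13 ≈ 0.0769.
Is 1/13 < 1? YES.
Since P[∪ A_i] ≤ 1/13 < 1, the complement has P[∩ A_i^c] ≥ 1 − 1/13 = 12/13 > 0, so some outcome avoids every A_i.

26·p = 1/13 ≈ 0.0769; existence CERTIFIED by the union bound.


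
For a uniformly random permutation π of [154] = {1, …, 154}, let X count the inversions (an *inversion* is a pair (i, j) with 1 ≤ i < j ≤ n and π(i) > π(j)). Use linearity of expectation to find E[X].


Write X = Σ X_I over the C(154, 2) = 11781 pairs i < j, with X_I the indicator of one inversion.
There are 11781 indicators.
For each fixed pair i < j, the values π(i) and π(j) are two distinct elements of {1, …, 154} in uniformly random order; by symmetry P[π(i) > π(j)] = 1/2.
By linearity: E[X] = 11781 · (1/2) = C(154, 2) · (1/2) = 11781/2 = 11781/2 ≈ 5890.500.

E[X] = 11781/2 = 5890.500.


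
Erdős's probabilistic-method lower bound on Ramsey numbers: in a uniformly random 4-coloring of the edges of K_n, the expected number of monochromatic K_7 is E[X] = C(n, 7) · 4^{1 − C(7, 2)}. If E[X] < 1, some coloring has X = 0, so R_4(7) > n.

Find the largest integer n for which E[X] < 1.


We need C(n, 7) · 4^{1 − 21} < 1, i.e. C(n, 7) < 4^{21 − 1} = 1099511627776.
Check values of n near the boundary:
  n = 178: C(178, 7) = 996867063280; 996867063280 < 1099511627776? YES
  n = 179: C(179, 7) = 1037437234460; 1037437234460 < 1099511627776? YES
  n = 180: C(180, 7) = 1079414463600; 1079414463600 < 1099511627776? YES
  n = 181: C(181, 7) = 1122839183400; 1122839183400 < 1099511627776? NO
  n = 182: C(182, 7) = 1167752750736; 1167752750736 < 1099511627776? NO
The largest n with C(n, 7) < 1099511627776 is n = 180 (where E[X] = 67463403975/68719476736 ≈ 0.9817). Hence R_4(7) > 180, i.e. R_4(7) ≥ 181.

Largest n = 180; hence R_4(7) > 180.


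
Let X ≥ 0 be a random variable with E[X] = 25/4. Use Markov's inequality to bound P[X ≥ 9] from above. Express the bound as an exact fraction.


μ = E[X] = 25/4, a = 9.
Markov: P[X ≥ 9] ≤ μ/a = (25/4)/9 = 25/36.
Numerically: ≈ 0.694444.
(Since a = 9 > μ = 6.250000, the bound 25/36 is < 1 and informative.)

P[X ≥ 9] ≤ 25/36 ≈ 0.694444.


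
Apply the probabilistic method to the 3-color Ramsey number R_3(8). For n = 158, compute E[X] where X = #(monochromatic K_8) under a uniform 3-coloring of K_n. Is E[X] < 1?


E[X] = C(158, 8) · 3^{1 − 28} = 8044984271181 · 3^{−27} = 8044984271181/7625597484987.
As a reduced fraction: E[X] = 2681661423727/2541865828329 ≈ 1.05500.
Is E[X] < 1? NO.
Since E[X] ≥ 1, the first-moment bound is inconclusive at n = 158; it does NOT by itself certify R_3(8) > 158.

E[X] = 2681661423727/2541865828329 ≈ 1.05500; E[X] ≥ 1; first-moment method inconclusive here.


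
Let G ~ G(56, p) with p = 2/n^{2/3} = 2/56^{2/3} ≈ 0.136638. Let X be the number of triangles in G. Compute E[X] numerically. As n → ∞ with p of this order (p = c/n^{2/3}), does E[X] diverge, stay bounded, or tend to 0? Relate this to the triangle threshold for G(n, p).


Number of potential triangles: C(56, 3) = 27720.
Each occurs with probability p³ ≈ (0.136638)³ ≈ 2.55102041e-03.
By linearity: E[X] = C(56, 3)·p³ ≈ 27720 · 2.55102041e-03 ≈ 70.714286.
Since α = 2/3 < 1, p = c/n^{2/3} ≫ 1/n is above the triangle threshold p ~ 1/n. Asymptotically E[X] ~ (c³/6)·n^{3(1−α)} = (2³/6)·n^{1} → ∞; triangles are abundant w.h.p.

E[X] ≈ 70.714286; in regime p = Θ(1/n^{2/3}) E[X] diverges (above the triangle threshold p ~ 1/n).


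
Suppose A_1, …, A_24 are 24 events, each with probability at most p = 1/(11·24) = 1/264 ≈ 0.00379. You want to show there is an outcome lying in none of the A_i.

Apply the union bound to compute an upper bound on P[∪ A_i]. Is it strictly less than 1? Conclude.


Union bound: P[∪_{i=1}^{24} A_i] ≤ Σ_i P[A_i] ≤ 24·p = 24·(1/264) = 1/11.
Numerically: 1/11 ≈ 0.09091.
Is 1/11 < 1? YES.
Since P[∪ A_i] ≤ 1/11 < 1, the complement has P[∩ A_i^c] ≥ 1 − 1/11 = 10/11 > 0, so some outcome avoids every A_i.

24·p = 1/11 ≈ 0.09091; existence CERTIFIED by the union bound.


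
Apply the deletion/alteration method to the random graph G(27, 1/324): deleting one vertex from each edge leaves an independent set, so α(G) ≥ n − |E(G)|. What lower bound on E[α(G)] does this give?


E[|E(G)|] = C(27, 2)·p = 351 · (1/324) = 13/12.
E[α(G)] ≥ n − E[|E(G)|] = 27 − 13/12 = 311/12.
Numerically: ≈ 25.917.
(This is only a lower bound; the true E[α(G)] may be larger.)

E[α(G)] ≥ 311/12 ≈ 25.917.


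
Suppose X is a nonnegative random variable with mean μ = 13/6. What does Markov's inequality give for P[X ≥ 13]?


μ = E[X] = 13/6, a = 13.
Markov: P[X ≥ 13] ≤ μ/a = (13/6)/13 = 1/6.
Numerically: ≈ 0.16667.
(Since a = 13 > μ = 2.16667, the bound 1/6 is < 1 and informative.)

P[X ≥ 13] ≤ 1/6 ≈ 0.16667.


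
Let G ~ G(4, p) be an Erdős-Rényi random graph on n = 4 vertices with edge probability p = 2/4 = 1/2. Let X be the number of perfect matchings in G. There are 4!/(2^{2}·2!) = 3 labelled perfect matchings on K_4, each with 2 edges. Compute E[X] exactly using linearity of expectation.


K_4 has 4!/(2^{2}·2!) = 3 labelled perfect matchings.
For each such perfect matching H, let X_H = 1 if all 2 edges of H are present in G. Then P[X_H = 1] = p^{2} = (1/2)^{2} = 1/4.
By linearity: E[X] = Σ_H E[X_H] = 3 · p^{2} = 3 · 1/4 = 3/4.
Numerically: E[X] ≈ 0.75.

E[X] = 3 · (1/2)^{2} = 3/4 ≈ 0.75.


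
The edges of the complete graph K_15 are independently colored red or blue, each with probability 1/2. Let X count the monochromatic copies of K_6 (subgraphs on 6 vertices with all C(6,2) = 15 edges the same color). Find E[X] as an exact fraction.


Let X = Σ_S X_S over the C(15, 6) = 5005 subsets S of size 6, where X_S = 1 if the K_6 on S is monochromatic.
For a fixed S, the K_6 on S has C(6, 2) = 15 edges. P[all 15 edges red] = (1/2)^15, and likewise for blue, so P[monochromatic] = 2·(1/2)^15 = 2^{1 − 15} = 1/16384.
Summing: E[X] = C(15, 6) · 2^{1 − 15} = 5005 · 1/16384 = 5005/16384.
Numerically: E[X] ≈ 0.305.

E[X] = C(15,6)·2^(1−C(6,2)) = 5005/16384 ≈ 0.305.


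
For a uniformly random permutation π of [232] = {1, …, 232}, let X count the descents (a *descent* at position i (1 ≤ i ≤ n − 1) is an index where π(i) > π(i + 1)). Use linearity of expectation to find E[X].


Write X = Σ X_I over i = 1, …, 231, with X_I the indicator of one descent.
There are 231 indicators.
For each fixed i, the pair (π(i), π(i+1)) is a uniformly random ordered pair of distinct values from {1, …, 232}; by symmetry P[π(i) > π(i+1)] = 1/2.
By linearity: E[X] = 231 · (1/2) = (232 − 1) · (1/2) = 231/2 ≈ 115.500000.

E[X] = 231/2 = 115.500000.


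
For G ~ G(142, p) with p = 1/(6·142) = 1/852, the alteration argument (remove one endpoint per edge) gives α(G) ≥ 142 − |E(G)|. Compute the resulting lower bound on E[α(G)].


E[|E(G)|] = C(142, 2)·p = 10011 · (1/852) = 47/4.
E[α(G)] ≥ n − E[|E(G)|] = 142 − 47/4 = 521/4.
Numerically: ≈ 130.250000.
(This is only a lower bound; the true E[α(G)] may be larger.)

E[α(G)] ≥ 521/4 ≈ 130.250000.


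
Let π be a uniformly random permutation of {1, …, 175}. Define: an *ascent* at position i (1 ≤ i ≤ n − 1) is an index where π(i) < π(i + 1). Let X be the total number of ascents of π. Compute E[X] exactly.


Write X = Σ X_I over i = 1, …, 174, with X_I the indicator of one ascent.
There are 174 indicators.
For each fixed i, the pair (π(i), π(i+1)) is a uniformly random ordered pair of distinct values from {1, …, 175}; by symmetry P[π(i) < π(i+1)] = 1/2.
By linearity: E[X] = 174 · (1/2) = (175 − 1) · (1/2) = 87 ≈ 87.000.

E[X] = 87 = 87.000.


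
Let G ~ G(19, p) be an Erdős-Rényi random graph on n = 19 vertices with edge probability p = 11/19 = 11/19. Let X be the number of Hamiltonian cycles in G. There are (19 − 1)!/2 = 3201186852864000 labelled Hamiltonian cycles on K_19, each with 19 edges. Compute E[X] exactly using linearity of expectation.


K_19 has (19 − 1)!/2 = 3201186852864000 labelled Hamiltonian cycles.
For each such Hamiltonian cycle H, let X_H = 1 if all 19 edges of H are present in G. Then P[X_H = 1] = p^{19} = (11/19)^{19} = 61159090448414546291/1978419655660313589123979.
By linearity: E[X] = Σ_H E[X_H] = 3201186852864000 · p^{19} = 3201186852864000 · 61159090448414546291/1978419655660313589123979 = 195781676276584883979724733927424000/1978419655660313589123979.
Numerically: E[X] ≈ 9.896e+10.

E[X] = 3201186852864000 · (11/19)^{19} = 195781676276584883979724733927424000/1978419655660313589123979 ≈ 9.896e+10.


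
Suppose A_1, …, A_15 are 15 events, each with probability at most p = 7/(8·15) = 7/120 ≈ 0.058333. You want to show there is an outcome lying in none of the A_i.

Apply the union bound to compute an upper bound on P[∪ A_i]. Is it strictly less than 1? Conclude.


Union bound: P[∪_{i=1}^{15} A_i] ≤ Σ_i P[A_i] ≤ 15·p = 15·(7/120) = 7/8.
Numerically: 7/8 ≈ 0.875000.
Is 7/8 < 1? YES.
Since P[∪ A_i] ≤ 7/8 < 1, the complement has P[∩ A_i^c] ≥ 1 − 7/8 = 1/8 > 0, so some outcome avoids every A_i.

15·p = 7/8 ≈ 0.875000; existence CERTIFIED by the union bound.


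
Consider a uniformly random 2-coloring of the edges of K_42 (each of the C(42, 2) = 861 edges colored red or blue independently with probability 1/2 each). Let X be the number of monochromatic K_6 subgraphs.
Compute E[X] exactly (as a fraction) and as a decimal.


Let X = Σ_S X_S over the C(42, 6) = 5245786 subsets S of size 6, where X_S = 1 if the K_6 on S is monochromatic.
For a fixed S, the K_6 on S has C(6, 2) = 15 edges. P[all 15 edges red] = (1/2)^15, and likewise for blue, so P[monochromatic] = 2·(1/2)^15 = 2^{1 − 15} = 1/16384.
Summing: E[X] = C(42, 6) · 2^{1 − 15} = 5245786 · 1/16384 = 2622893/8192.
Numerically: E[X] ≈ 320.177.

E[X] = C(42,6)·2^(1−C(6,2)) = 2622893/8192 ≈ 320.177.


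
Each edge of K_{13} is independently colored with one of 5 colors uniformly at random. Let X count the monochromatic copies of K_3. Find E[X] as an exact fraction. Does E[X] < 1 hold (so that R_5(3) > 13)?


E[X] = C(13, 3) · 5^{1 − 3} = 286 · 5^{−2} = 286/25.
As a reduced fraction: E[X] = 286/25 ≈ 11.44000.
Is E[X] < 1? NO.
Since E[X] ≥ 1, the first-moment bound is inconclusive at n = 13; it does NOT by itself certify R_5(3) > 13.

E[X] = 286/25 ≈ 11.44000; E[X] ≥ 1; first-moment method inconclusive here.


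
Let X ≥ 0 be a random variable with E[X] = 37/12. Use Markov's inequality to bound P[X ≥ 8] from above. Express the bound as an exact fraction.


μ = E[X] = 37/12, a = 8.
Markov: P[X ≥ 8] ≤ μ/a = (37/12)/8 = 37/96.
Numerically: ≈ 0.3854.
(Since a = 8 > μ = 3.0833, the bound 37/96 is < 1 and informative.)

P[X ≥ 8] ≤ 37/96 ≈ 0.3854.


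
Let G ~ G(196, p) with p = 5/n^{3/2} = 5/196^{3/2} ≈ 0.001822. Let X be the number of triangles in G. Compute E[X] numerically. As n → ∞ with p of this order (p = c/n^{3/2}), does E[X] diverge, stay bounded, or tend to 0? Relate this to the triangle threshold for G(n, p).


Number of potential triangles: C(196, 3) = 1235780.
Each occurs with probability p³ ≈ (0.001822)³ ≈ 6.050032e-09.
By linearity: E[X] = C(196, 3)·p³ ≈ 1235780 · 6.050032e-09 ≈ 0.0075.
Since α = 3/2 > 1, p = c/n^{3/2} = o(1/n) is below the triangle threshold p ~ 1/n. Asymptotically E[X] ~ (c³/6)·n^{3(1−α)} = (5³/6)·n^{-1.5} → 0, so by Markov's inequality G has no triangles w.h.p.

E[X] ≈ 0.0075; in regime p = Θ(1/n^{3/2}) E[X] tends to 0 (below the triangle threshold p ~ 1/n).


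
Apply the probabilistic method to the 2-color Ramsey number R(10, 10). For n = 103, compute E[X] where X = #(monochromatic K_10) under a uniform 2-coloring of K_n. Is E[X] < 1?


E[X] = C(103, 10) · 2^{1 − 45} = 23591276125340 · 2^{−44} = 23591276125340/17592186044416.
As a reduced fraction: E[X] = 5897819031335/4398046511104 ≈ 1.3410.
Is E[X] < 1? NO.
Since E[X] ≥ 1, the first-moment bound is inconclusive at n = 103; it does NOT by itself certify R(10, 10) > 103.

E[X] = 5897819031335/4398046511104 ≈ 1.3410; E[X] ≥ 1; first-moment method inconclusive here.


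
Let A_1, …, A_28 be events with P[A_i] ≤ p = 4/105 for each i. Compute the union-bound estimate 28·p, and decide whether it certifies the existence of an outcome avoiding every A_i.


Union bound: P[∪_{i=1}^{28} A_i] ≤ Σ_i P[A_i] ≤ 28·p = 28·(4/105) = 16/15.
Numerically: 16/15 ≈ 1.0667.
Is 16/15 < 1? NO.
Since the bound 16/15 is ≥ 1, the union bound is uninformative here; it does NOT by itself certify existence.

28·p = 16/15 ≈ 1.0667; existence NOT certified by the union bound.


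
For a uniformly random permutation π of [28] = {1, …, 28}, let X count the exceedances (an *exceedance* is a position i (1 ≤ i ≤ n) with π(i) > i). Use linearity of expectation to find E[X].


Write X = Σ_{i=1}^{28} X_i, where X_i = 1_{π(i) > i}.
For each fixed i, π(i) is uniform over {1, …, 28} (marginal of a uniform permutation), so P[π(i) > i] = (n − i)/n. Summing: Σ_{i=1}^{28} (n − i)/n = (0 + 1 + … + 27)/28 = 28(28 − 1)/(2·28) = (28 − 1)/2.
Hence E[X] = Σ_{i=1}^{28} (28 − i)/28 = 27/2 ≈ 13.5000.

E[X] = 27/2 = 13.5000.


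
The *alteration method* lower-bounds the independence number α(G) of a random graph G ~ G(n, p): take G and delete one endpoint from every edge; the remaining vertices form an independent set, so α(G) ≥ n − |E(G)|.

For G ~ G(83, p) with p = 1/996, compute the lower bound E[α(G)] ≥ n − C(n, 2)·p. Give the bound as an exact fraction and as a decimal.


E[|E(G)|] = C(83, 2)·p = 3403 · (1/996) = 41/12.
E[α(G)] ≥ n − E[|E(G)|] = 83 − 41/12 = 955/12.
Numerically: ≈ 79.5833.
(This is only a lower bound; the true E[α(G)] may be larger.)

E[α(G)] ≥ 955/12 ≈ 79.5833.


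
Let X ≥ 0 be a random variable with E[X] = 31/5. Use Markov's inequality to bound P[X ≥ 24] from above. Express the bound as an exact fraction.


μ = E[X] = 31/5, a = 24.
Markov: P[X ≥ 24] ≤ μ/a = (31/5)/24 = 31/120.
Numerically: ≈ 0.258.
(Since a = 24 > μ = 6.200, the bound 31/120 is < 1 and informative.)

P[X ≥ 24] ≤ 31/120 ≈ 0.258.


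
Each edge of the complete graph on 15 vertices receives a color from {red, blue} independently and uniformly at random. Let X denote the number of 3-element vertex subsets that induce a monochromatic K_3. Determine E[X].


Let X = Σ_S X_S over the C(15, 3) = 455 subsets S of size 3, where X_S = 1 if the K_3 on S is monochromatic.
For a fixed S, the K_3 on S has C(3, 2) = 3 edges. P[all 3 edges red] = (1/2)^3, and likewise for blue, so P[monochromatic] = 2·(1/2)^3 = 2^{1 − 3} = 1/4.
Summing: E[X] = C(15, 3) · 2^{1 − 3} = 455 · 1/4 = 455/4.
Numerically: E[X] ≈ 113.7500.

E[X] = C(15,3)·2^(1−C(3,2)) = 455/4 ≈ 113.7500.


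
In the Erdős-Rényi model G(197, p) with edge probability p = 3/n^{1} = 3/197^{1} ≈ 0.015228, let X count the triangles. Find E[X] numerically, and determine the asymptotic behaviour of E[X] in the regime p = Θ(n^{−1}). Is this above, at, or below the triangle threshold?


Number of potential triangles: C(197, 3) = 1254890.
Each occurs with probability p³ ≈ (0.015228)³ ≈ 3.5315478e-06.
By linearity: E[X] = C(197, 3)·p³ ≈ 1254890 · 3.5315478e-06 ≈ 4.43170.
Here α = 1, so p = 3/n is exactly at the triangle threshold p ~ 1/n. Asymptotically E[X] → c³/6 = 3³/6 = 9/2 ≈ 4.50000, a bounded constant. In this regime the triangle count is asymptotically Poisson(c³/6).

E[X] ≈ 4.43170; in regime p = Θ(1/n^{1}) E[X] stays bounded (at the triangle threshold p ~ 1/n).


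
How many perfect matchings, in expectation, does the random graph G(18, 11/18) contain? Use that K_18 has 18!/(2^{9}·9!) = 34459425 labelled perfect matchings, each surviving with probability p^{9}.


K_18 has 18!/(2^{9}·9!) = 34459425 labelled perfect matchings.
For each such perfect matching H, let X_H = 1 if all 9 edges of H are present in G. Then P[X_H = 1] = p^{9} = (11/18)^{9} = 2357947691/198359290368.
Summing the indicators: E[X] = Σ_H E[X_H] = 34459425 · p^{9} = 34459425 · 2357947691/198359290368 = 1003129896443675/2448880128.
Numerically: E[X] ≈ 4.096e+05.

E[X] = 34459425 · (11/18)^{9} = 1003129896443675/2448880128 ≈ 4.096e+05.


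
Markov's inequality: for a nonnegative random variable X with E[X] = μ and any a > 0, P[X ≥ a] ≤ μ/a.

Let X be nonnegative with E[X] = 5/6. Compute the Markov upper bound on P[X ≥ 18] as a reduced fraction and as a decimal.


μ = E[X] = 5/6, a = 18.
Markov: P[X ≥ 18] ≤ μ/a = (5/6)/18 = 5/108.
Numerically: ≈ 0.0463.
(Since a = 18 > μ = 0.8333, the bound 5/108 is < 1 and informative.)

P[X ≥ 18] ≤ 5/108 ≈ 0.0463.


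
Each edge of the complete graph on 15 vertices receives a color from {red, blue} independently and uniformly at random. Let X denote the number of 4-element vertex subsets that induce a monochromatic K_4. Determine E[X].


Let X = Σ_S X_S over the C(15, 4) = 1365 subsets S of size 4, where X_S = 1 if the K_4 on S is monochromatic.
For a fixed S, the K_4 on S has C(4, 2) = 6 edges. P[all 6 edges red] = (1/2)^6, and likewise for blue, so P[monochromatic] = 2·(1/2)^6 = 2^{1 − 6} = 1/32.
By linearity: E[X] = C(15, 4) · 2^{1 − 6} = 1365 · 1/32 = 1365/32.
Numerically: E[X] ≈ 42.65625.

E[X] = C(15,4)·2^(1−C(4,2)) = 1365/32 ≈ 42.65625.


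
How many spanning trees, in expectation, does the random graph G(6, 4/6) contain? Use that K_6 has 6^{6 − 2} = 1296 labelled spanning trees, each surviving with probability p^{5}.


K_6 has 6^{6 − 2} = 1296 labelled spanning trees.
For each such spanning tree H, let X_H = 1 if all 5 edges of H are present in G. Then P[X_H = 1] = p^{5} = (2/3)^{5} = 32/243.
Summing the indicators: E[X] = Σ_H E[X_H] = 1296 · p^{5} = 1296 · 32/243 = 512/3.
Numerically: E[X] ≈ 170.667.

E[X] = 1296 · (2/3)^{5} = 512/3 ≈ 170.667.


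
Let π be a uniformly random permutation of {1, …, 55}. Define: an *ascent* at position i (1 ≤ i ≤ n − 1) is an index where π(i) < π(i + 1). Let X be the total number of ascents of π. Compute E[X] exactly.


Write X = Σ X_I over i = 1, …, 54, with X_I the indicator of one ascent.
There are 54 indicators.
For each fixed i, the pair (π(i), π(i+1)) is a uniformly random ordered pair of distinct values from {1, …, 55}; by symmetry P[π(i) < π(i+1)] = 1/2.
By linearity: E[X] = 54 · (1/2) = (55 − 1) · (1/2) = 27 ≈ 27.000000.

E[X] = 27 = 27.000000.


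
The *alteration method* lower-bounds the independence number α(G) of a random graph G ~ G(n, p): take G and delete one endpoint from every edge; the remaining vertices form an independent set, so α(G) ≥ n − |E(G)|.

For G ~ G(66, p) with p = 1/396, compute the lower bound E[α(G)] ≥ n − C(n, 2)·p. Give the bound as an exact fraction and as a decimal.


E[|E(G)|] = C(66, 2)·p = 2145 · (1/396) = 65/12.
E[α(G)] ≥ n − E[|E(G)|] = 66 − 65/12 = 727/12.
Numerically: ≈ 60.583333.
(This is only a lower bound; the true E[α(G)] may be larger.)

E[α(G)] ≥ 727/12 ≈ 60.583333.


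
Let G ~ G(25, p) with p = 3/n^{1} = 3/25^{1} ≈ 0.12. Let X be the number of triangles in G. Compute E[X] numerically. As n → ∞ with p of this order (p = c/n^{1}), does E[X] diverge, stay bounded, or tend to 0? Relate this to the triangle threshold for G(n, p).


Number of potential triangles: C(25, 3) = 2300.
Each occurs with probability p³ ≈ (0.12)³ ≈ 1.72800000e-03.
By linearity: E[X] = C(25, 3)·p³ ≈ 2300 · 1.72800000e-03 ≈ 3.974400.
Here α = 1, so p = 3/n is exactly at the triangle threshold p ~ 1/n. Asymptotically E[X] → c³/6 = 3³/6 = 9/2 ≈ 4.500000, a bounded constant. In this regime the triangle count is asymptotically Poisson(c³/6).

E[X] ≈ 3.974400; in regime p = Θ(1/n^{1}) E[X] stays bounded (at the triangle threshold p ~ 1/n).


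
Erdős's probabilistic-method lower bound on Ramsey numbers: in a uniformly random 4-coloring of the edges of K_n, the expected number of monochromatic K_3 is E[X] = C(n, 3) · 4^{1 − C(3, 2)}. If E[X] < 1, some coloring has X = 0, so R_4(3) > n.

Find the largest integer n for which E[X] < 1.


We need C(n, 3) · 4^{1 − 3} < 1, i.e. C(n, 3) < 4^{3 − 1} = 16.
Check values of n near the boundary:
  n = 3: C(3, 3) = 1; 1 < 16? YES
  n = 4: C(4, 3) = 4; 4 < 16? YES
  n = 5: C(5, 3) = 10; 10 < 16? YES
  n = 6: C(6, 3) = 20; 20 < 16? NO
The largest n with C(n, 3) < 16 is n = 5 (where E[X] = 5/8 ≈ 0.62500). Hence R_4(3) > 5, i.e. R_4(3) ≥ 6.

Largest n = 5; hence R_4(3) > 5.


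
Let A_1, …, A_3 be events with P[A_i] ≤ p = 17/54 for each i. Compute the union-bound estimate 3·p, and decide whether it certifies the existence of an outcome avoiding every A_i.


Union bound: P[∪_{i=1}^{3} A_i] ≤ Σ_i P[A_i] ≤ 3·p = 3·(17/54) = 17/18.
Numerically: 17/18 ≈ 0.9444444.
Is 17/18 < 1? YES.
Since P[∪ A_i] ≤ 17/18 < 1, the complement has P[∩ A_i^c] ≥ 1 − 17/18 = 1/18 > 0, so some outcome avoids every A_i.

3·p = 17/18 ≈ 0.9444444; existence CERTIFIED by the union bound.


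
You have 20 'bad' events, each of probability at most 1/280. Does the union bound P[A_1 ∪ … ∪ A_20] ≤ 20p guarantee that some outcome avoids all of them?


Union bound: P[∪_{i=1}^{20} A_i] ≤ Σ_i P[A_i] ≤ 20·p = 20·(1/280) = 1/14.
Numerically: 1/14 ≈ 0.07143.
Is 1/14 < 1? YES.
Since P[∪ A_i] ≤ 1/14 < 1, the complement has P[∩ A_i^c] ≥ 1 − 1/14 = 13/14 > 0, so some outcome avoids every A_i.

20·p = 1/14 ≈ 0.07143; existence CERTIFIED by the union bound.


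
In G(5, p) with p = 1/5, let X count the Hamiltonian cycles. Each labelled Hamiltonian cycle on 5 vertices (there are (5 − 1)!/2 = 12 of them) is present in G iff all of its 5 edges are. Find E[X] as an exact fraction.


K_5 has (5 − 1)!/2 = 12 labelled Hamiltonian cycles.
For each such Hamiltonian cycle H, let X_H = 1 if all 5 edges of H are present in G. Then P[X_H = 1] = p^{5} = (1/5)^{5} = 1/3125.
Summing the indicators: E[X] = Σ_H E[X_H] = 12 · p^{5} = 12 · 1/3125 = 12/3125.
Numerically: E[X] ≈ 0.00384.

E[X] = 12 · (1/5)^{5} = 12/3125 ≈ 0.00384.


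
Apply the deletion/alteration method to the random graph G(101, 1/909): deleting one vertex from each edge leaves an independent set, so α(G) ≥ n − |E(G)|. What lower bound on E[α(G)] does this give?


E[|E(G)|] = C(101, 2)·p = 5050 · (1/909) = 50/9.
E[α(G)] ≥ n − E[|E(G)|] = 101 − 50/9 = 859/9.
Numerically: ≈ 95.444.
(This is only a lower bound; the true E[α(G)] may be larger.)

E[α(G)] ≥ 859/9 ≈ 95.444.


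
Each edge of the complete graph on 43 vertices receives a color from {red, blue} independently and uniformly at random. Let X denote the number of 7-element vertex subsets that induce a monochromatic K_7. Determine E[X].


Let X = Σ_S X_S over the C(43, 7) = 32224114 subsets S of size 7, where X_S = 1 if the K_7 on S is monochromatic.
For a fixed S, the K_7 on S has C(7, 2) = 21 edges. P[all 21 edges red] = (1/2)^21, and likewise for blue, so P[monochromatic] = 2·(1/2)^21 = 2^{1 − 21} = 1/1048576.
By linearity: E[X] = C(43, 7) · 2^{1 − 21} = 32224114 · 1/1048576 = 16112057/524288.
Numerically: E[X] ≈ 30.7313.

E[X] = C(43,7)·2^(1−C(7,2)) = 16112057/524288 ≈ 30.7313.


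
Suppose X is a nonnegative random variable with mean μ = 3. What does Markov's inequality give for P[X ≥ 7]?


μ = E[X] = 3, a = 7.
Markov: P[X ≥ 7] ≤ μ/a = (3)/7 = 3/7.
Numerically: ≈ 0.428571.
(Since a = 7 > μ = 3.000000, the bound 3/7 is < 1 and informative.)

P[X ≥ 7] ≤ 3/7 ≈ 0.428571.


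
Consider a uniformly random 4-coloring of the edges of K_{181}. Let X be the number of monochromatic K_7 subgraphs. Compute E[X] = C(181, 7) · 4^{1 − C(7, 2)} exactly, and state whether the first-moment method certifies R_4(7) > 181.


E[X] = C(181, 7) · 4^{1 − 21} = 1122839183400 · 4^{−20} = 1122839183400/1099511627776.
As a reduced fraction: E[X] = 140354897925/137438953472 ≈ 1.021.
Is E[X] < 1? NO.
Since E[X] ≥ 1, the first-moment bound is inconclusive at n = 181; it does NOT by itself certify R_4(7) > 181.

E[X] = 140354897925/137438953472 ≈ 1.021; E[X] ≥ 1; first-moment method inconclusive here.


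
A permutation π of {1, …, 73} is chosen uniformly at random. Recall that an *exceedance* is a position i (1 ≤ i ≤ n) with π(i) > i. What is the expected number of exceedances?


Write X = Σ_{i=1}^{73} X_i, where X_i = 1_{π(i) > i}.
For each fixed i, π(i) is uniform over {1, …, 73} (marginal of a uniform permutation), so P[π(i) > i] = (n − i)/n. Summing: Σ_{i=1}^{73} (n − i)/n = (0 + 1 + … + 72)/73 = 73(73 − 1)/(2·73) = (73 − 1)/2.
Hence E[X] = Σ_{i=1}^{73} (73 − i)/73 = 36 ≈ 36.000.

E[X] = 36 = 36.000.


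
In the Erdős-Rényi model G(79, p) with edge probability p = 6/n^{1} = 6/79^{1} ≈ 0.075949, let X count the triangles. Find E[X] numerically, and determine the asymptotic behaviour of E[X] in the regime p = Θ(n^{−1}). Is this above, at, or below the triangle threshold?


Number of potential triangles: C(79, 3) = 79079.
Each occurs with probability p³ ≈ (0.075949)³ ≈ 4.3809922e-04.
By linearity: E[X] = C(79, 3)·p³ ≈ 79079 · 4.3809922e-04 ≈ 34.64445.
Here α = 1, so p = 6/n is exactly at the triangle threshold p ~ 1/n. Asymptotically E[X] → c³/6 = 6³/6 = 36 ≈ 36.00000, a bounded constant. In this regime the triangle count is asymptotically Poisson(c³/6).

E[X] ≈ 34.64445; in regime p = Θ(1/n^{1}) E[X] stays bounded (at the triangle threshold p ~ 1/n).


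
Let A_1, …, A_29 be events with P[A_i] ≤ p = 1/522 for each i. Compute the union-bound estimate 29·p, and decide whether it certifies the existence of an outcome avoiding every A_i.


Union bound: P[∪_{i=1}^{29} A_i] ≤ Σ_i P[A_i] ≤ 29·p = 29·(1/522) = 1/18.
Numerically: 1/18 ≈ 0.0555556.
Is 1/18 < 1? YES.
Since P[∪ A_i] ≤ 1/18 < 1, the complement has P[∩ A_i^c] ≥ 1 − 1/18 = 17/18 > 0, so some outcome avoids every A_i.

29·p = 1/18 ≈ 0.0555556; existence CERTIFIED by the union bound.


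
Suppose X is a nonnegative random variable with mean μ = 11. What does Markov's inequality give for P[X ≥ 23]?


μ = E[X] = 11, a = 23.
Markov: P[X ≥ 23] ≤ μ/a = (11)/23 = 11/23.
Numerically: ≈ 0.47826.
(Since a = 23 > μ = 11.00000, the bound 11/23 is < 1 and informative.)

P[X ≥ 23] ≤ 11/23 ≈ 0.47826.


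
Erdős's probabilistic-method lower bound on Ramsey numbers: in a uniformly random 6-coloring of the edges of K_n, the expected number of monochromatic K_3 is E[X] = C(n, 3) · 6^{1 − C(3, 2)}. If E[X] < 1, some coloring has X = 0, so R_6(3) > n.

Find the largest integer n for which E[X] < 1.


We need C(n, 3) · 6^{1 − 3} < 1, i.e. C(n, 3) < 6^{3 − 1} = 36.
Check values of n near the boundary:
  n = 3: C(3, 3) = 1; 1 < 36? YES
  n = 4: C(4, 3) = 4; 4 < 36? YES
  n = 5: C(5, 3) = 10; 10 < 36? YES
  n = 6: C(6, 3) = 20; 20 < 36? YES
  n = 7: C(7, 3) = 35; 35 < 36? YES
  n = 8: C(8, 3) = 56; 56 < 36? NO
  n = 9: C(9, 3) = 84; 84 < 36? NO
The largest n with C(n, 3) < 36 is n = 7 (where E[X] = 35/36 ≈ 0.9722). Hence R_6(3) > 7, i.e. R_6(3) ≥ 8.

Largest n = 7; hence R_6(3) > 7.


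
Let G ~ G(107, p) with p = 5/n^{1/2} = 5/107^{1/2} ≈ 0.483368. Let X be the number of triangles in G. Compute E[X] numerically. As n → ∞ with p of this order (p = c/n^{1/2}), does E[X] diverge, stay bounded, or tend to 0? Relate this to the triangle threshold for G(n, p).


Number of potential triangles: C(107, 3) = 198485.
Each occurs with probability p³ ≈ (0.483368)³ ≈ 1.12936506e-01.
By linearity: E[X] = C(107, 3)·p³ ≈ 198485 · 1.12936506e-01 ≈ 22416.202340.
Since α = 1/2 < 1, p = c/n^{1/2} ≫ 1/n is above the triangle threshold p ~ 1/n. Asymptotically E[X] ~ (c³/6)·n^{3(1−α)} = (5³/6)·n^{1.5} → ∞; triangles are abundant w.h.p.

E[X] ≈ 22416.202340; in regime p = Θ(1/n^{1/2}) E[X] diverges (above the triangle threshold p ~ 1/n).


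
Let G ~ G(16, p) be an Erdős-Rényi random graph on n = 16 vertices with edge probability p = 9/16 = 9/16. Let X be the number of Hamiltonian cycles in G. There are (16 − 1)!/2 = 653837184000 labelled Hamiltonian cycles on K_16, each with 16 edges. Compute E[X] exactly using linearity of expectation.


K_16 has (16 − 1)!/2 = 653837184000 labelled Hamiltonian cycles.
For each such Hamiltonian cycle H, let X_H = 1 if all 16 edges of H are present in G. Then P[X_H = 1] = p^{16} = (9/16)^{16} = 1853020188851841/18446744073709551616.
By linearity of expectation: E[X] = Σ_H E[X_H] = 653837184000 · p^{16} = 653837184000 · 1853020188851841/18446744073709551616 = 1183177248216831945952875/18014398509481984.
Numerically: E[X] ≈ 6.568e+07.

E[X] = 653837184000 · (9/16)^{16} = 1183177248216831945952875/18014398509481984 ≈ 6.568e+07.


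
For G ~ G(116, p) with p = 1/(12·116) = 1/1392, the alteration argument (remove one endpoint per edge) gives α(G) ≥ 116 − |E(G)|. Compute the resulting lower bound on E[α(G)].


E[|E(G)|] = C(116, 2)·p = 6670 · (1/1392) = 115/24.
E[α(G)] ≥ n − E[|E(G)|] = 116 − 115/24 = 2669/24.
Numerically: ≈ 111.208333.
(This is only a lower bound; the true E[α(G)] may be larger.)

E[α(G)] ≥ 2669/24 ≈ 111.208333.


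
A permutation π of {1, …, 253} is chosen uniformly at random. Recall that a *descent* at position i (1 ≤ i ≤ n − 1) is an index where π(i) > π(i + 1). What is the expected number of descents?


Write X = Σ X_I over i = 1, …, 252, with X_I the indicator of one descent.
There are 252 indicators.
For each fixed i, the pair (π(i), π(i+1)) is a uniformly random ordered pair of distinct values from {1, …, 253}; by symmetry P[π(i) > π(i+1)] = 1/2.
By linearity: E[X] = 252 · (1/2) = (253 − 1) · (1/2) = 126 ≈ 126.0000.

E[X] = 126 = 126.0000.


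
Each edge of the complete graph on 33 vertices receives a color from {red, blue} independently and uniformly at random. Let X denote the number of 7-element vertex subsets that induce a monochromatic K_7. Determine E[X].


Let X = Σ_S X_S over the C(33, 7) = 4272048 subsets S of size 7, where X_S = 1 if the K_7 on S is monochromatic.
For a fixed S, the K_7 on S has C(7, 2) = 21 edges. P[all 21 edges red] = (1/2)^21, and likewise for blue, so P[monochromatic] = 2·(1/2)^21 = 2^{1 − 21} = 1/1048576.
By linearity of expectation: E[X] = C(33, 7) · 2^{1 − 21} = 4272048 · 1/1048576 = 267003/65536.
Numerically: E[X] ≈ 4.07414.

E[X] = C(33,7)·2^(1−C(7,2)) = 267003/65536 ≈ 4.07414.


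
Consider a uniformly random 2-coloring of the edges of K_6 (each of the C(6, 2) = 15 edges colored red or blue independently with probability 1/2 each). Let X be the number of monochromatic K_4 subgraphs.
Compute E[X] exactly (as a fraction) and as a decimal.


Let X = Σ_S X_S over the C(6, 4) = 15 subsets S of size 4, where X_S = 1 if the K_4 on S is monochromatic.
For a fixed S, the K_4 on S has C(4, 2) = 6 edges. P[all 6 edges red] = (1/2)^6, and likewise for blue, so P[monochromatic] = 2·(1/2)^6 = 2^{1 − 6} = 1/32.
Summing: E[X] = C(6, 4) · 2^{1 − 6} = 15 · 1/32 = 15/32.
Numerically: E[X] ≈ 0.46875.

E[X] = C(6,4)·2^(1−C(4,2)) = 15/32 ≈ 0.46875.


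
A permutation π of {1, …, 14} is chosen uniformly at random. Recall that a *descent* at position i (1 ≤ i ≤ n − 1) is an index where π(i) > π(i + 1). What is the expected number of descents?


Write X = Σ X_I over i = 1, …, 13, with X_I the indicator of one descent.
There are 13 indicators.
For each fixed i, the pair (π(i), π(i+1)) is a uniformly random ordered pair of distinct values from {1, …, 14}; by symmetry P[π(i) > π(i+1)] = 1/2.
By linearity: E[X] = 13 · (1/2) = (14 − 1) · (1/2) = 13/2 ≈ 6.500.

E[X] = 13/2 = 6.500.


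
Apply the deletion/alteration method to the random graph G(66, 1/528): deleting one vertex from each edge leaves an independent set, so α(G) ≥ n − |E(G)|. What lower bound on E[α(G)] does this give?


E[|E(G)|] = C(66, 2)·p = 2145 · (1/528) = 65/16.
E[α(G)] ≥ n − E[|E(G)|] = 66 − 65/16 = 991/16.
Numerically: ≈ 61.938.
(This is only a lower bound; the true E[α(G)] may be larger.)

E[α(G)] ≥ 991/16 ≈ 61.938.


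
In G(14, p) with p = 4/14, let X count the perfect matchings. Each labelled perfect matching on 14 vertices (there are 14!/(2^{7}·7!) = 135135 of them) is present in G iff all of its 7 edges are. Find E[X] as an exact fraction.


K_14 has 14!/(2^{7}·7!) = 135135 labelled perfect matchings.
For each such perfect matching H, let X_H = 1 if all 7 edges of H are present in G. Then P[X_H = 1] = p^{7} = (2/7)^{7} = 128/823543.
By linearity of expectation: E[X] = Σ_H E[X_H] = 135135 · p^{7} = 135135 · 128/823543 = 2471040/117649.
Numerically: E[X] ≈ 21.

E[X] = 135135 · (2/7)^{7} = 2471040/117649 ≈ 21.


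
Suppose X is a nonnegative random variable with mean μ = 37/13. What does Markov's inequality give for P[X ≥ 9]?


μ = E[X] = 37/13, a = 9.
Markov: P[X ≥ 9] ≤ μ/a = (37/13)/9 = 37/117.
Numerically: ≈ 0.3162.
(Since a = 9 > μ = 2.8462, the bound 37/117 is < 1 and informative.)

P[X ≥ 9] ≤ 37/117 ≈ 0.3162.


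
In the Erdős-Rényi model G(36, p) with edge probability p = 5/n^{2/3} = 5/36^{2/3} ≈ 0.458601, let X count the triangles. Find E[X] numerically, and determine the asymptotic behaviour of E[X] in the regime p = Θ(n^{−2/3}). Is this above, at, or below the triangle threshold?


Number of potential triangles: C(36, 3) = 7140.
Each occurs with probability p³ ≈ (0.458601)³ ≈ 9.64506173e-02.
By linearity: E[X] = C(36, 3)·p³ ≈ 7140 · 9.64506173e-02 ≈ 688.657407.
Since α = 2/3 < 1, p = c/n^{2/3} ≫ 1/n is above the triangle threshold p ~ 1/n. Asymptotically E[X] ~ (c³/6)·n^{3(1−α)} = (5³/6)·n^{1} → ∞; triangles are abundant w.h.p.

E[X] ≈ 688.657407; in regime p = Θ(1/n^{2/3}) E[X] diverges (above the triangle threshold p ~ 1/n).
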